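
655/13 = 655/13 = 50.38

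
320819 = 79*4061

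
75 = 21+54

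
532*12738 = 6776616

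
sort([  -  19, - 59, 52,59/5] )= [- 59, - 19,  59/5,52]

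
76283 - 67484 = 8799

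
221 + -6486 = -6265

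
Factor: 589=19^1*31^1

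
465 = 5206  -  4741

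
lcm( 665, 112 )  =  10640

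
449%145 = 14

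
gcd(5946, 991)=991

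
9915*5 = 49575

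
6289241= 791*7951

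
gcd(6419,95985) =1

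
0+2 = 2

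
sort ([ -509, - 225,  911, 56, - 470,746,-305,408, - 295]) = [ - 509, - 470,-305,-295, - 225, 56,408, 746, 911 ]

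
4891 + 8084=12975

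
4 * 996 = 3984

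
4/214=2/107 = 0.02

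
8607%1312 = 735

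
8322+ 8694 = 17016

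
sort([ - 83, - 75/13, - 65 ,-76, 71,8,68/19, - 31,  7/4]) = [ - 83, - 76, - 65, - 31,  -  75/13,7/4,68/19,  8,71 ]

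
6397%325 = 222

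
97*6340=614980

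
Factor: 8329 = 8329^1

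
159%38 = 7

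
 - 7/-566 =7/566= 0.01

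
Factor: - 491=  -  491^1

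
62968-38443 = 24525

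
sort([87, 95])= [ 87  ,  95]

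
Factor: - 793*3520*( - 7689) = 21462767040 =2^6*3^1*5^1*11^2*13^1*61^1*233^1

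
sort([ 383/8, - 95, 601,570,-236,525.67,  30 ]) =[-236,  -  95,30,  383/8,  525.67, 570, 601 ] 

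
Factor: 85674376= 2^3*10709297^1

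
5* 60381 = 301905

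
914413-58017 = 856396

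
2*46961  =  93922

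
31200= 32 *975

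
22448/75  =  22448/75 = 299.31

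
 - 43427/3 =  - 14476+1/3= - 14475.67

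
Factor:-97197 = -3^1*179^1 * 181^1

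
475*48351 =22966725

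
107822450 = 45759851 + 62062599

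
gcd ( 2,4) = 2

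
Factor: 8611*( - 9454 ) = -81408394 = - 2^1*29^1*79^1*109^1 *163^1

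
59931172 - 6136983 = 53794189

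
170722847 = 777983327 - 607260480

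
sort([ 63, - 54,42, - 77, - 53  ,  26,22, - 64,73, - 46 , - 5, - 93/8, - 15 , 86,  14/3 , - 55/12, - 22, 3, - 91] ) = [ - 91, - 77, - 64,  -  54, - 53,-46, - 22, - 15,- 93/8, -5 , - 55/12,3, 14/3, 22,  26 , 42, 63, 73,86 ] 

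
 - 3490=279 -3769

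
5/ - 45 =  - 1 +8/9 = - 0.11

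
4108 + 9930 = 14038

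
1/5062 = 1/5062 = 0.00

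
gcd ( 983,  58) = 1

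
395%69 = 50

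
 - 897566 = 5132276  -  6029842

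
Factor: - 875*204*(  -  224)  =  2^7*3^1*5^3*7^2 * 17^1=39984000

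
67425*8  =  539400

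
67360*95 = 6399200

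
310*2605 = 807550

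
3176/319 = 9+305/319=9.96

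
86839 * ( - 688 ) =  -59745232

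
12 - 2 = 10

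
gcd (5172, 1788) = 12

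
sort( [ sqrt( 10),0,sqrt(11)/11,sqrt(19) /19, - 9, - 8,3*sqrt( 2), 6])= [ - 9, - 8,0,sqrt( 19)/19, sqrt (11) /11, sqrt(10), 3*sqrt(2 ), 6 ]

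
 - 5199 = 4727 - 9926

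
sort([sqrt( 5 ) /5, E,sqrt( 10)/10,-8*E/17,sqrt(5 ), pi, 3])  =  [ - 8*E/17 , sqrt(10 ) /10, sqrt( 5)/5, sqrt( 5 ), E,3,pi]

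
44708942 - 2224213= 42484729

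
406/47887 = 58/6841 = 0.01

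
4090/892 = 4+261/446 = 4.59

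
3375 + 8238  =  11613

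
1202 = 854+348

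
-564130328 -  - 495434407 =-68695921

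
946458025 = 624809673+321648352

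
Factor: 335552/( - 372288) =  - 749/831 =-  3^( - 1)*7^1*107^1*277^( - 1)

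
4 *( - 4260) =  - 17040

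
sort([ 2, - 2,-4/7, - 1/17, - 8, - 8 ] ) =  [ - 8, - 8, - 2, -4/7, - 1/17,2] 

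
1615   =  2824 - 1209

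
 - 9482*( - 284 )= 2692888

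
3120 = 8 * 390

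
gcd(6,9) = 3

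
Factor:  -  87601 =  - 17^1*5153^1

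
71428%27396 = 16636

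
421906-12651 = 409255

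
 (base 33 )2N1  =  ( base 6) 21334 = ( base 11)2231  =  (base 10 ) 2938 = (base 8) 5572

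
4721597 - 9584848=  - 4863251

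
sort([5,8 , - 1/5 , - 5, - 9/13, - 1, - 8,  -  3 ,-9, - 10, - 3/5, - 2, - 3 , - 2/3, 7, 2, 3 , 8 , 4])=[ - 10, - 9 , - 8 , - 5, - 3, - 3, - 2, - 1,  -  9/13 , - 2/3 , - 3/5,  -  1/5,2 , 3 , 4, 5,7,8, 8] 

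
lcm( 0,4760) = 0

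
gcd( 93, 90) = 3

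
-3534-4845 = - 8379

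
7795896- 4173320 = 3622576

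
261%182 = 79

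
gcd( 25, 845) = 5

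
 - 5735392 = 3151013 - 8886405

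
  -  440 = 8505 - 8945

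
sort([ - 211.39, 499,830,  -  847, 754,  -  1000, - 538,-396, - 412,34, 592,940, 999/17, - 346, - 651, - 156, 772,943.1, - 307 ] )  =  [ - 1000, - 847, - 651,-538, - 412, - 396, -346, - 307, - 211.39,-156, 34,999/17, 499, 592  ,  754, 772,830,940, 943.1]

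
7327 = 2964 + 4363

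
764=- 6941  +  7705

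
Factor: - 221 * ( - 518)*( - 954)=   -109212012 =-  2^2* 3^2*7^1*13^1*17^1 *37^1*53^1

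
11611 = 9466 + 2145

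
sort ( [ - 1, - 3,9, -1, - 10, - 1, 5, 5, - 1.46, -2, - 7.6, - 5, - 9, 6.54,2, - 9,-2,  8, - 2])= [-10, - 9, - 9 , - 7.6, - 5, - 3, - 2, - 2, - 2,-1.46 , - 1, - 1,-1,2,5, 5 , 6.54 , 8 , 9] 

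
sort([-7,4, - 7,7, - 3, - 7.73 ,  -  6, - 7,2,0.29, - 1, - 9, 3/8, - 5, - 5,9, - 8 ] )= [ - 9, - 8,- 7.73, - 7, - 7, - 7, - 6,-5, - 5, - 3, - 1,0.29,3/8  ,  2,4,7,9] 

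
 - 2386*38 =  - 90668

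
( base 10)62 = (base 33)1T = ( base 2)111110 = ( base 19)35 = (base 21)2K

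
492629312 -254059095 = 238570217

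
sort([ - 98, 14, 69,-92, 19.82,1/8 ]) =[- 98, - 92 , 1/8, 14, 19.82, 69 ] 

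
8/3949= 8/3949 = 0.00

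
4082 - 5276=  - 1194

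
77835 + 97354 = 175189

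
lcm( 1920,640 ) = 1920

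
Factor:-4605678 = - 2^1*3^2 * 7^1 * 11^1*3323^1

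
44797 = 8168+36629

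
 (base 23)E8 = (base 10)330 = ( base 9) 406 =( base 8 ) 512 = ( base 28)bm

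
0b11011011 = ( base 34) 6F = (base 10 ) 219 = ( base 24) 93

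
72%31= 10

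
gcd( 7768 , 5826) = 1942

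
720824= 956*754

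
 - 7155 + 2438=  - 4717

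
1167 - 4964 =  - 3797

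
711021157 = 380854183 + 330166974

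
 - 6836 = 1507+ - 8343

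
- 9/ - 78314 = 9/78314 = 0.00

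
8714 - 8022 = 692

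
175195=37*4735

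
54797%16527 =5216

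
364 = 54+310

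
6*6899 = 41394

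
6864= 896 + 5968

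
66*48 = 3168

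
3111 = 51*61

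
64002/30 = 10667/5 = 2133.40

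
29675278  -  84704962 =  - 55029684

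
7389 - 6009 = 1380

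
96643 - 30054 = 66589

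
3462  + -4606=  - 1144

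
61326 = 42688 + 18638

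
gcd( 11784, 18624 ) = 24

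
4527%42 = 33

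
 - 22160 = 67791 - 89951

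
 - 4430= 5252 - 9682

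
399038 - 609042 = - 210004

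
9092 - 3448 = 5644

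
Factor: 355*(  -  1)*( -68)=2^2*5^1*17^1*71^1 = 24140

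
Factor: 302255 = 5^1*61^1*991^1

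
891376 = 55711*16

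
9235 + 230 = 9465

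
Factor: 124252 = 2^2*31063^1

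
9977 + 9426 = 19403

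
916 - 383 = 533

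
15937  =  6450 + 9487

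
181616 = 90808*2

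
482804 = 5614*86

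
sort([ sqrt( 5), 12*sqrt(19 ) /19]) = [sqrt(5), 12*sqrt(19 )/19]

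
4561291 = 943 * 4837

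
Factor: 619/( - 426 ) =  - 2^ ( - 1)*3^( - 1)*71^ ( -1)*619^1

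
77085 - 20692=56393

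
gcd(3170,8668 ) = 2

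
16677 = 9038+7639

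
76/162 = 38/81 = 0.47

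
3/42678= 1/14226 = 0.00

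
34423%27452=6971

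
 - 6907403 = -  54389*127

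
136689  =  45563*3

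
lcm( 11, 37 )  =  407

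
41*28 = 1148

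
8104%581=551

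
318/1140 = 53/190 = 0.28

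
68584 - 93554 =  - 24970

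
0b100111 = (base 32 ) 17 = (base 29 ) 1A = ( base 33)16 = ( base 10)39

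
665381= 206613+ 458768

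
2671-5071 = -2400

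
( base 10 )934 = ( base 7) 2503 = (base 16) 3A6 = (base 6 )4154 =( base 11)77a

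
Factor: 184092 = 2^2*3^1*23^2  *  29^1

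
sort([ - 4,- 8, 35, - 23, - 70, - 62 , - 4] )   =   [ - 70, - 62, - 23, - 8 , - 4, - 4,35]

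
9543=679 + 8864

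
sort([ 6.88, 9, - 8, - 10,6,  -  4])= [-10, - 8,-4,6,6.88,9 ] 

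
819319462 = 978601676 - 159282214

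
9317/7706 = 9317/7706 = 1.21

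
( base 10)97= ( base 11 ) 89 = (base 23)45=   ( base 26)3J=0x61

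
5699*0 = 0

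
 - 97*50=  - 4850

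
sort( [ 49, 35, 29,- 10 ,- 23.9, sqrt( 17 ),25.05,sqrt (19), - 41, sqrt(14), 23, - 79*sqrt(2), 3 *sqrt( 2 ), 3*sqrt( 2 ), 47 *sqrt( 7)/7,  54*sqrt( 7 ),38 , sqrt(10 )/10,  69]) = [ - 79*sqrt( 2),-41, - 23.9,-10, sqrt( 10) /10, sqrt(14 ),sqrt( 17) , 3*sqrt( 2 ), 3*sqrt( 2 ),sqrt( 19 ),47*sqrt(7 )/7, 23, 25.05, 29, 35, 38 , 49, 69, 54*sqrt( 7 )]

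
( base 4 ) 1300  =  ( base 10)112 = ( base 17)6A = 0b1110000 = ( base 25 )4C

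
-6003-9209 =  - 15212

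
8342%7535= 807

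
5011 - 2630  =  2381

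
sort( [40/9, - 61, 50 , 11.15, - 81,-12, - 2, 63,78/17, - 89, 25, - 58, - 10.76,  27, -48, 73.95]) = [-89, - 81,-61, - 58, - 48, - 12, - 10.76, - 2, 40/9, 78/17,11.15,25 , 27,50,63, 73.95 ] 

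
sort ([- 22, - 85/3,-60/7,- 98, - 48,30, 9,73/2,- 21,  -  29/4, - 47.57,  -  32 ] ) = [-98,  -  48, - 47.57,-32,-85/3,-22, - 21 , - 60/7 ,- 29/4,9, 30,  73/2 ] 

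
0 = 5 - 5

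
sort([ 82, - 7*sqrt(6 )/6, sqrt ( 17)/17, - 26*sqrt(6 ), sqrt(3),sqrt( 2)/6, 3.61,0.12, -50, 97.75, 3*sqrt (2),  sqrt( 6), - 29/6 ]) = [ - 26*sqrt (6), - 50, - 29/6, - 7  *  sqrt(6 ) /6, 0.12, sqrt(2 )/6, sqrt( 17) /17,  sqrt( 3 ), sqrt(6 ) , 3.61, 3*sqrt(2 ), 82,  97.75 ] 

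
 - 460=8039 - 8499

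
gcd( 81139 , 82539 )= 1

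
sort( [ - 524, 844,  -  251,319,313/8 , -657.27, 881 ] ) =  [-657.27 , - 524, -251,313/8,319,844, 881 ]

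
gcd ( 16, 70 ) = 2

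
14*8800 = 123200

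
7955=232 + 7723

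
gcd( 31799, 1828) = 1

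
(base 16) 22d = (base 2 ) 1000101101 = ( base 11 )467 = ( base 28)JP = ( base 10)557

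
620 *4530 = 2808600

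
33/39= 11/13 = 0.85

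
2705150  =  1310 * 2065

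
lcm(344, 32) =1376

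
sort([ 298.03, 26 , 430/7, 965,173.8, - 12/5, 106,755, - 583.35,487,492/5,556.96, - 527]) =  [ - 583.35, - 527, - 12/5 , 26, 430/7, 492/5,106, 173.8,298.03, 487, 556.96, 755, 965 ] 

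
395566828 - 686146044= - 290579216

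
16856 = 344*49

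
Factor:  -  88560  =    -  2^4*3^3*5^1*41^1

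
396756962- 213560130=183196832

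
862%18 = 16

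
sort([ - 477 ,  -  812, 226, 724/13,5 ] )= [ - 812 , - 477, 5, 724/13, 226 ]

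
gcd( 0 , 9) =9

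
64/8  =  8 = 8.00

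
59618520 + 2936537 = 62555057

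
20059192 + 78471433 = 98530625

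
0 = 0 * 25484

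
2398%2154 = 244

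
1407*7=9849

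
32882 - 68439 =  - 35557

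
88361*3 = 265083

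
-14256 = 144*( - 99)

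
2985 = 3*995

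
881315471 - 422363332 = 458952139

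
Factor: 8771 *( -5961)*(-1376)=2^5 * 3^1*7^2* 43^1*179^1*1987^1 =71942689056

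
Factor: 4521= 3^1*11^1*137^1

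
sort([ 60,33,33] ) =[ 33, 33, 60] 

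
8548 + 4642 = 13190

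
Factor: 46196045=5^1*7^1*31^1*42577^1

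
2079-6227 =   -  4148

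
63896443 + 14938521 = 78834964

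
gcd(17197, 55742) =593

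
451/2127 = 451/2127 = 0.21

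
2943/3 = 981 = 981.00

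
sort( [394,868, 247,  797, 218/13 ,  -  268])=[ - 268,218/13, 247,394, 797,868]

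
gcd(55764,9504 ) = 36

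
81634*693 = 56572362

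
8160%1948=368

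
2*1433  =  2866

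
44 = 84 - 40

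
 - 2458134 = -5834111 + 3375977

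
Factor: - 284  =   -2^2*71^1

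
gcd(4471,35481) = 1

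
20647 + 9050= 29697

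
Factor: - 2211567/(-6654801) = 737189/2218267 = 31^( - 1 )*163^(  -  1)*263^1*439^( - 1)*2803^1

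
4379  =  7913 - 3534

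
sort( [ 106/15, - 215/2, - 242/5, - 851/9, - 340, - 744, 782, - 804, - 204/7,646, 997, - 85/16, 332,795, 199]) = [ - 804, - 744, - 340, - 215/2 , - 851/9,  -  242/5, - 204/7, - 85/16,106/15, 199, 332, 646, 782 , 795,  997]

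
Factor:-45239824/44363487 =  -2^4 *3^( - 1)*43^( - 1)*73^(-1)*79^1 * 673^ (  -  1)*5113^1 =- 6462832/6337641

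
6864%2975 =914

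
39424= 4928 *8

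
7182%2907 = 1368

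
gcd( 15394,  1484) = 2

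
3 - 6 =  - 3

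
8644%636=376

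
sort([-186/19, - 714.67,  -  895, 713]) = [ - 895, - 714.67, - 186/19, 713] 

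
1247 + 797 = 2044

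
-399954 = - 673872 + 273918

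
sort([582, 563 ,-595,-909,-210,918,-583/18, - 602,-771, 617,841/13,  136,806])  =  [- 909,-771, - 602, - 595,-210,-583/18,841/13, 136,563,582,617,806,918]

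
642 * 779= 500118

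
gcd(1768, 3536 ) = 1768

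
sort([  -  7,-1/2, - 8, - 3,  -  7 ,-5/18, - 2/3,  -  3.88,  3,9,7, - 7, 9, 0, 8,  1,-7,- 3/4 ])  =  [-8, - 7, -7,  -  7,-7, - 3.88, - 3,-3/4,  -  2/3, - 1/2,-5/18, 0, 1, 3,7, 8, 9,  9 ] 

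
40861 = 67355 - 26494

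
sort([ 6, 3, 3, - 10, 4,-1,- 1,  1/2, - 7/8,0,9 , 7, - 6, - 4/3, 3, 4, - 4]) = [  -  10, - 6, - 4, - 4/3, - 1,-1, -7/8, 0,1/2,3, 3,3, 4 , 4,  6,7 , 9]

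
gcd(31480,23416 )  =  8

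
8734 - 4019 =4715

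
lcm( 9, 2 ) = 18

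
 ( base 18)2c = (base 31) 1h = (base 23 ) 22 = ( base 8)60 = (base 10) 48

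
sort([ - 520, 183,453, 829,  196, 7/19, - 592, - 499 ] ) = [ - 592,-520,- 499,7/19,  183, 196,  453, 829]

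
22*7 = 154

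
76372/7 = 76372/7 = 10910.29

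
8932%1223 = 371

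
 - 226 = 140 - 366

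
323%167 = 156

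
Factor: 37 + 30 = 67^1 = 67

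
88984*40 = 3559360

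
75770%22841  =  7247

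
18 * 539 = 9702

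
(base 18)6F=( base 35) 3i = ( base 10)123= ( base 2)1111011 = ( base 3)11120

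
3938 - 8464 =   -  4526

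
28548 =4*7137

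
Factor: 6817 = 17^1*401^1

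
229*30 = 6870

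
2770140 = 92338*30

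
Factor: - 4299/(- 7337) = 3^1*11^(-1)*23^(-1 )*29^(  -  1)*1433^1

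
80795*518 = 41851810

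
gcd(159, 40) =1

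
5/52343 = 5/52343 = 0.00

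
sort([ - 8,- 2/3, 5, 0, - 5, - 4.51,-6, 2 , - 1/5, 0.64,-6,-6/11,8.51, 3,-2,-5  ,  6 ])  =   [-8, - 6, - 6, - 5,-5,-4.51,-2, - 2/3,-6/11,  -  1/5,  0,0.64, 2, 3, 5, 6,8.51 ] 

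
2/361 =2/361= 0.01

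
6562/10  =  3281/5 = 656.20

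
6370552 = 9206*692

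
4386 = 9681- 5295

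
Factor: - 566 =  - 2^1*283^1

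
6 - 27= - 21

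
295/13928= 295/13928 = 0.02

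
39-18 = 21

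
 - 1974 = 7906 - 9880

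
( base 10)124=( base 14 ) 8C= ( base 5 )444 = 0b1111100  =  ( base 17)75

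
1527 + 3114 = 4641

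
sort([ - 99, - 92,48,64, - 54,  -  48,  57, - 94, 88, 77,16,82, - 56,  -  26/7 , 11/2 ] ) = [ - 99, - 94, - 92, - 56,  -  54, - 48, - 26/7,11/2,16, 48, 57,64, 77, 82, 88]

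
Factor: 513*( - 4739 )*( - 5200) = 12641756400 = 2^4*3^3*5^2*7^1*13^1 * 19^1*677^1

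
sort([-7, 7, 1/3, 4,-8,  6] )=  [ - 8, - 7, 1/3,  4,6,7]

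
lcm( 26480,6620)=26480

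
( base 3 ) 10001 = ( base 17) 4E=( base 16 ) 52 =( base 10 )82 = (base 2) 1010010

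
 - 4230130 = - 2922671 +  - 1307459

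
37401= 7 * 5343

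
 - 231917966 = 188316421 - 420234387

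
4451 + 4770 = 9221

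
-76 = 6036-6112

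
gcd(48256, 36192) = 12064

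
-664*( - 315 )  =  209160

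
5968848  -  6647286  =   - 678438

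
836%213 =197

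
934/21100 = 467/10550=0.04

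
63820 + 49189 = 113009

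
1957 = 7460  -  5503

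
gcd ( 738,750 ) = 6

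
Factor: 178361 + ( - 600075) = - 2^1*210857^1 = - 421714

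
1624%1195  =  429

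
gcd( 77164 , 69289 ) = 1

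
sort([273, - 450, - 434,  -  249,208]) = [ - 450,-434,-249,208, 273] 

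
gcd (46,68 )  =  2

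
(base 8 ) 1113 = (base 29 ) k7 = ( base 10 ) 587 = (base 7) 1466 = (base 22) 14f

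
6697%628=417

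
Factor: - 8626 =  - 2^1 * 19^1*227^1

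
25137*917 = 23050629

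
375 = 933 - 558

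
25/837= 25/837 = 0.03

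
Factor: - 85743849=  - 3^1*43^1*101^1*6581^1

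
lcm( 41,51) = 2091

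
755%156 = 131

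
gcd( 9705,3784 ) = 1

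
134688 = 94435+40253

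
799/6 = 799/6 = 133.17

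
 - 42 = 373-415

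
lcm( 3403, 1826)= 74866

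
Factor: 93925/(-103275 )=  - 3^(-5) * 13^1*17^1  =  - 221/243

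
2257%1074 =109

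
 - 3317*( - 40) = 132680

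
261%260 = 1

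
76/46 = 38/23 = 1.65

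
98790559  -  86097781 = 12692778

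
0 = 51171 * 0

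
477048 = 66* 7228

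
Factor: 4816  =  2^4 *7^1 * 43^1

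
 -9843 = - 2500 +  - 7343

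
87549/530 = 87549/530 = 165.19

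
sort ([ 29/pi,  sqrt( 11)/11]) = [ sqrt ( 11)/11, 29/pi ]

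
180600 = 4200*43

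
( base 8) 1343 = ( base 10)739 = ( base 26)12b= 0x2E3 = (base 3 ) 1000101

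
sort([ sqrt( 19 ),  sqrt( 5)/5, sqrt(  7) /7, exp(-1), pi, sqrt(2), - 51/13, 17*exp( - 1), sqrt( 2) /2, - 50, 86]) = [ - 50,- 51/13,exp(-1),sqrt(7 ) /7, sqrt(5)/5, sqrt(2)/2,sqrt ( 2), pi, sqrt(19 ), 17*exp( - 1 ),86]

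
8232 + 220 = 8452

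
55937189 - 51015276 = 4921913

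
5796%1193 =1024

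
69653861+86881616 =156535477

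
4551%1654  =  1243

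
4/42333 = 4/42333= 0.00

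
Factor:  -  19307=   -  43^1*449^1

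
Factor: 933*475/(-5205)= - 29545/347 =- 5^1*19^1* 311^1*347^( - 1 )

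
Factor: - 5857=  - 5857^1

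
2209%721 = 46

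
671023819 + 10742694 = 681766513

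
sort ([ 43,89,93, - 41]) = [ - 41,43,89,93]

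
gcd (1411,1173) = 17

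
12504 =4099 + 8405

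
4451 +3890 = 8341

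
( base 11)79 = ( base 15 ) 5b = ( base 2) 1010110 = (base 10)86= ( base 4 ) 1112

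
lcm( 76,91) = 6916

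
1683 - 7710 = - 6027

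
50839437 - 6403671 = 44435766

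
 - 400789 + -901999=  - 1302788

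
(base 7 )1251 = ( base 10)477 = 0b111011101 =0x1dd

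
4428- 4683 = -255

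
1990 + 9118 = 11108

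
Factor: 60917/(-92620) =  - 2^( - 2 )*5^ (  -  1 )*11^ (-1 )*421^(-1 )*60917^1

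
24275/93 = 261 + 2/93 = 261.02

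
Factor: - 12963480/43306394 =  - 2^2*3^1*5^1*59^1*1831^1*21653197^( - 1 )  =  - 6481740/21653197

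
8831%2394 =1649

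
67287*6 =403722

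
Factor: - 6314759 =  - 11^1*673^1 *853^1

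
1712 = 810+902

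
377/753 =377/753 = 0.50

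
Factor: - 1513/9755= - 5^( - 1 )*17^1*89^1*1951^( - 1) 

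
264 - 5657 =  - 5393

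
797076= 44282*18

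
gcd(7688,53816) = 7688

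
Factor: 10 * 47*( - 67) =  - 31490 = - 2^1 * 5^1 * 47^1 * 67^1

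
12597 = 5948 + 6649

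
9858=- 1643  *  ( - 6)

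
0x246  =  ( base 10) 582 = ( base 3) 210120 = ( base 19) 1BC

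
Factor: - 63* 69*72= - 312984 = - 2^3*3^5*7^1*23^1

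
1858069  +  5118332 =6976401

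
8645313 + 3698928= 12344241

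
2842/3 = 2842/3 = 947.33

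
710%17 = 13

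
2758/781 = 3  +  415/781 = 3.53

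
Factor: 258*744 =2^4*3^2*31^1*43^1=191952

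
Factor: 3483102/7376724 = 2^( - 1 )*3^(-2)*7^1*127^1 * 167^( - 1 )*409^(-1)*653^1 = 580517/1229454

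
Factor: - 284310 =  - 2^1* 3^7*5^1*13^1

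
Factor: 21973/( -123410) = -2^(  -  1)*5^( - 1) * 41^( - 1 )*73^1= - 73/410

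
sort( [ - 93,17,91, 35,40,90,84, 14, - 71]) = [-93, - 71,  14,17,35,40, 84,90,91 ] 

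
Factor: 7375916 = 2^2*23^1 * 80173^1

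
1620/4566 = 270/761 =0.35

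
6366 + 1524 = 7890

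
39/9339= 13/3113=0.00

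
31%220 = 31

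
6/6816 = 1/1136 = 0.00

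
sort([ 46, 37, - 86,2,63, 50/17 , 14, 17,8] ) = [ - 86, 2, 50/17,8,14, 17, 37 , 46,63 ] 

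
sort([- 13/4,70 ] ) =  [ - 13/4,70 ]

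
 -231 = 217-448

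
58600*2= 117200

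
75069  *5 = 375345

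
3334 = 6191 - 2857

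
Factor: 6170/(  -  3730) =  - 373^( - 1)*617^1 = - 617/373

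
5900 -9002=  - 3102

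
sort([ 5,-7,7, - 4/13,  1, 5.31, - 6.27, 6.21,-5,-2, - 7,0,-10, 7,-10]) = [-10,- 10,-7, - 7 ,- 6.27, - 5,-2,  -  4/13, 0,1, 5, 5.31, 6.21, 7, 7]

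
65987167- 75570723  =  -9583556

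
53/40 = 53/40 =1.32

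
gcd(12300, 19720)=20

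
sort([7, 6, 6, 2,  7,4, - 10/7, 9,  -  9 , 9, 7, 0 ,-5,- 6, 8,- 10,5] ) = [ - 10,  -  9, - 6, - 5,-10/7, 0,2, 4,5 , 6, 6, 7, 7,  7, 8,9, 9 ] 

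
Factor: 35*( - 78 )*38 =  - 103740 = - 2^2*3^1*5^1*7^1*13^1 * 19^1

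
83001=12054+70947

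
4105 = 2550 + 1555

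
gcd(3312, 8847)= 9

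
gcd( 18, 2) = 2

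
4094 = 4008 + 86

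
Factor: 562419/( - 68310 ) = - 2^(-1 )*3^ ( - 1) * 5^( - 1) * 13^1 * 19^1= -  247/30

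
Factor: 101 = 101^1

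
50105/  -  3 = - 16702 + 1/3 = - 16701.67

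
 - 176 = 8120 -8296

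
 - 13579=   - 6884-6695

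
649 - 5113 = -4464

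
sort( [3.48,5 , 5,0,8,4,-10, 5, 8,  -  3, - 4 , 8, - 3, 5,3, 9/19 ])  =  [ - 10 , - 4, - 3, - 3,0,9/19, 3, 3.48,4,  5,5,  5,5,8 , 8,8]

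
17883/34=17883/34=525.97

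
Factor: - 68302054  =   - 2^1* 53^1*644359^1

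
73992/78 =12332/13 = 948.62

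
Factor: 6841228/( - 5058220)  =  -1710307/1264555 = - 5^(-1)*252911^(- 1)*1710307^1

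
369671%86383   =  24139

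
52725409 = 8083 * 6523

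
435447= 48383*9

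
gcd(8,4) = 4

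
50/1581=50/1581 = 0.03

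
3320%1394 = 532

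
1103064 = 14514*76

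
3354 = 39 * 86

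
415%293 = 122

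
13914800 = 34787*400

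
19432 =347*56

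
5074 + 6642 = 11716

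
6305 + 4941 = 11246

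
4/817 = 4/817 = 0.00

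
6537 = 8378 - 1841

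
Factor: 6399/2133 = 3 = 3^1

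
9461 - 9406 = 55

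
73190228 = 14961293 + 58228935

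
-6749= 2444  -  9193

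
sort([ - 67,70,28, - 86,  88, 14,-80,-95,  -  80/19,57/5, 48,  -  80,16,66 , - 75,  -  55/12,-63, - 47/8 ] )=[ - 95, - 86, - 80, - 80, - 75, - 67 ,  -  63,-47/8, - 55/12, - 80/19, 57/5, 14,16, 28,  48, 66, 70, 88 ] 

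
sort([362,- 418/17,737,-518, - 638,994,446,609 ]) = [ - 638, - 518,-418/17 , 362, 446,609, 737, 994]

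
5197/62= 83 + 51/62 = 83.82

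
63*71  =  4473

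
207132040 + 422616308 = 629748348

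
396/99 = 4=4.00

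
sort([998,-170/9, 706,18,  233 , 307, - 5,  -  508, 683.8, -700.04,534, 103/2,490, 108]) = [-700.04, -508, - 170/9, - 5,  18, 103/2,108,233,  307,  490  ,  534,683.8, 706,  998 ]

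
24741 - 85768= - 61027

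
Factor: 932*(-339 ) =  - 315948 = -2^2*3^1*113^1*233^1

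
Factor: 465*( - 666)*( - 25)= 2^1*3^3*5^3*31^1*37^1 = 7742250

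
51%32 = 19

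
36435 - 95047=-58612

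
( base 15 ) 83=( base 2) 1111011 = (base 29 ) 47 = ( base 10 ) 123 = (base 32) 3R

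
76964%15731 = 14040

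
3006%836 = 498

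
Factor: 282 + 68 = 350 = 2^1 * 5^2*7^1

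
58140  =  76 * 765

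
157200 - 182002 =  - 24802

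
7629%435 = 234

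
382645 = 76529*5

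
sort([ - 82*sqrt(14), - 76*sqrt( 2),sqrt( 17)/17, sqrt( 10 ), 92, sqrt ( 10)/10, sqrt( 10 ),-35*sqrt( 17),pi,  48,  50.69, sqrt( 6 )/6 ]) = [ - 82*sqrt( 14 ), - 35*sqrt( 17),-76* sqrt( 2 ),sqrt( 17)/17 , sqrt( 10)/10, sqrt( 6)/6, pi,sqrt(10), sqrt( 10), 48, 50.69, 92] 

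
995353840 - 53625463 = 941728377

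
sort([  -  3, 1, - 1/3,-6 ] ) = [-6, -3, - 1/3,1]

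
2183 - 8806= -6623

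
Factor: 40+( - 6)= 2^1*17^1 = 34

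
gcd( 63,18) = 9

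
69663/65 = 1071 + 48/65  =  1071.74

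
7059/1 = 7059 = 7059.00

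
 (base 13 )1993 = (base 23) 75K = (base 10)3838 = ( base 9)5234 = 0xEFE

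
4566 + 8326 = 12892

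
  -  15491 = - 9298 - 6193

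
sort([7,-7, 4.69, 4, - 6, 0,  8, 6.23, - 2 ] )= [- 7, - 6, - 2,0, 4, 4.69,6.23,7,8]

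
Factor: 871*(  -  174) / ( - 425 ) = 2^1 * 3^1 * 5^( - 2)*13^1 *17^( - 1)* 29^1*67^1 = 151554/425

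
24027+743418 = 767445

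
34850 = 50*697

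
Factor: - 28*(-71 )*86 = 2^3*7^1*43^1*71^1 = 170968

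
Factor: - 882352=-2^4 *55147^1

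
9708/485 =20 + 8/485 = 20.02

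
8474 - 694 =7780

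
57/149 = 57/149  =  0.38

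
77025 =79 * 975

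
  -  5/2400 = - 1/480 = - 0.00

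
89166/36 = 14861/6  =  2476.83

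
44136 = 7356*6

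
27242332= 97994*278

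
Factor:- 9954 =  - 2^1 * 3^2 * 7^1 * 79^1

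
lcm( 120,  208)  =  3120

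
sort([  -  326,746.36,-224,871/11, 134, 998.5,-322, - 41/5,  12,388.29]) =[ - 326, - 322, - 224,- 41/5,  12,871/11 , 134,388.29,  746.36, 998.5] 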